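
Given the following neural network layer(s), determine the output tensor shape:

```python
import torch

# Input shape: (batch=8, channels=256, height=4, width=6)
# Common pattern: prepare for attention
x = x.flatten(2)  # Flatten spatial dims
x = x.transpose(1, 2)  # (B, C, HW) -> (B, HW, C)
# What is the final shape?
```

Input: (8, 256, 4, 6) -> after flatten(2): (8, 256, 24) -> Output: (8, 24, 256)

Answer: (8, 24, 256)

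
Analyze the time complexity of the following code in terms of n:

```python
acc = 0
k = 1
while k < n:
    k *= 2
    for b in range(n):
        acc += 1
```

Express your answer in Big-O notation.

Each loop level contributes: log n × n. Multiplying the contributions gives O(n log n).

Answer: O(n log n)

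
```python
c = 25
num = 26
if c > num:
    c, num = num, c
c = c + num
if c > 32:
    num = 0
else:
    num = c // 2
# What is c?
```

Trace:
`c = 25` → c = 25
`num = 26` → num = 26
`if c > num: ...` → c > num is False → no variable changes
`c = c + num` → c = 51
`if c > 32: ...` → c > 32 is True → num = 0
So c = 51

Answer: 51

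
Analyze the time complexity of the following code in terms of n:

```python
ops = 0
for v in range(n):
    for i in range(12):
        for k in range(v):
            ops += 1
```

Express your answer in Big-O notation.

Each loop level contributes: n × 1 × n. Multiplying the contributions gives O(n^2).

Answer: O(n^2)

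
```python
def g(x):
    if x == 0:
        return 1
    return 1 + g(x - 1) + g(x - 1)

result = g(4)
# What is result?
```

g(x) = 1 + 2·g(x-1), g(0)=1. Closed form: (1+1)·2^4 - 1 = 31.

Answer: 31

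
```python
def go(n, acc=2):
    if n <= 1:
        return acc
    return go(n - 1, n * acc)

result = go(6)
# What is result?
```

Accumulator trace (n, acc): (6, 2) -> (5, 12) -> (4, 60) -> (3, 240) -> (2, 720) -> (1, 1440) -> return 1440

Answer: 1440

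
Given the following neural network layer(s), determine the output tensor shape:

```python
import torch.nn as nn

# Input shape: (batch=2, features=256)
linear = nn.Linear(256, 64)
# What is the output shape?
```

Input: (2, 256) -> Output: (2, 64)

Answer: (2, 64)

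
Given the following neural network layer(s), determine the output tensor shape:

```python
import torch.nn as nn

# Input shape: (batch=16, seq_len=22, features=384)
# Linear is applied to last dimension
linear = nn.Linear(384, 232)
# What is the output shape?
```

Input: (16, 22, 384) -> Output: (16, 22, 232)

Answer: (16, 22, 232)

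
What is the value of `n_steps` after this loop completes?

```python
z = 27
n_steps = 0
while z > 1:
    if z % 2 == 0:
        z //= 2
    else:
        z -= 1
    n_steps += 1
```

Steps to reduce 27 to 1
`n_steps` takes the values: 0 → 1 → 2 → 3 → 4 → 5 → 6 → 7

Answer: 7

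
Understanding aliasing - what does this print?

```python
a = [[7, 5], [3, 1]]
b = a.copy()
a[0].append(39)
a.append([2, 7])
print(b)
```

Key concept: shallow copy with nested lists.
Step by step:
`a = [[7, 5], [3, 1]]` → a = [[7, 5], [3, 1]]
`b = a.copy()` → b = [[7, 5], [3, 1]]
`a[0].append(39)` → a = [[7, 5, 39], [3, 1]]; b = [[7, 5, 39], [3, 1]]
`a.append([2, 7])` → a = [[7, 5, 39], [3, 1], [2, 7]]
`print(b)` → prints [[7, 5, 39], [3, 1]]

Answer: [[7, 5, 39], [3, 1]]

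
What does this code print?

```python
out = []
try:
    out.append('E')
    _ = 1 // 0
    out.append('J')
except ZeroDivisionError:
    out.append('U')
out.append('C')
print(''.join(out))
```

Execution trace: 'E' (try body) → 'U' (except ZeroDivisionError) → 'C' (after the try/except). Output: EUC

Answer: EUC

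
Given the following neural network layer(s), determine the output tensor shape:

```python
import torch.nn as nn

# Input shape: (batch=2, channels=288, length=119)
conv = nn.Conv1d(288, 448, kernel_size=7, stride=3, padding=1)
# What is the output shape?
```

Input: (2, 288, 119) -> Output: (2, 448, 39)

Answer: (2, 448, 39)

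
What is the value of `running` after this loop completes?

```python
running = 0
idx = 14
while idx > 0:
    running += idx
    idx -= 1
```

Sum 14 down to 1
`running` takes the values: 0 → 14 → 27 → 39 → 50 → 60 → 69 → 77 → 84 → 90 → 95 → 99 → 102 → 104 → 105

Answer: 105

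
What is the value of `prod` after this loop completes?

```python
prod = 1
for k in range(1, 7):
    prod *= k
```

6! = 720
`prod` takes the values: 1 → 2 → 6 → 24 → 120 → 720

Answer: 720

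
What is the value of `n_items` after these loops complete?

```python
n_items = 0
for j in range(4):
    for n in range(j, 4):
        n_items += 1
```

Upper triangle: 4 + 3 + ... + 1
`n_items` takes the values: 0 → 1 → 2 → 3 → 4 → 5 → 6 → 7 → 8 → 9 → 10

Answer: 10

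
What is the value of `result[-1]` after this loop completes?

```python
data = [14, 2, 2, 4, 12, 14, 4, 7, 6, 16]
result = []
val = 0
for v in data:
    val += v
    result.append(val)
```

Cumulative sum ends at 81
`result` takes the values: [] → [14] → [14, 16] → [14, 16, 18] → [14, 16, 18, 22] → [14, 16, 18, 22, 34] → [14, 16, 18, 22, 34, 48] → [14, 16, 18, 22, 34, 48, 52] → [14, 16, 18, 22, 34, 48, 52, 59] → [14, 16, 18, 22, 34, 48, 52, 59, 65] → [14, 16, 18, 22, 34, 48, 52, 59, 65, 81]
So `result[-1]` = 81

Answer: 81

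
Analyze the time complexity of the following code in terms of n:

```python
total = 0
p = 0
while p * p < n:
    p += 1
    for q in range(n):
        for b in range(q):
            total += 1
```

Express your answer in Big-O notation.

Each loop level contributes: √n × n × n. Multiplying the contributions gives O(n^2√n).

Answer: O(n^2√n)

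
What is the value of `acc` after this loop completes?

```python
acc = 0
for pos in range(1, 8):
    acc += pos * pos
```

Sum of squares 1² to 7² = 140
`acc` takes the values: 0 → 1 → 5 → 14 → 30 → 55 → 91 → 140

Answer: 140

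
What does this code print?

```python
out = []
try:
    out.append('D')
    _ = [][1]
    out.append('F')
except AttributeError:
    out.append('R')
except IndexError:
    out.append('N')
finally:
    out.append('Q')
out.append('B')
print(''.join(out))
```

Execution trace: 'D' (try body) → 'N' (except IndexError) → 'Q' (finally) → 'B' (after the try/except). Output: DNQB

Answer: DNQB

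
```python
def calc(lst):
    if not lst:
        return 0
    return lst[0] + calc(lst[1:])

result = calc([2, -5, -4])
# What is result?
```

2 + (-5) + (-4) + 0 = -7

Answer: -7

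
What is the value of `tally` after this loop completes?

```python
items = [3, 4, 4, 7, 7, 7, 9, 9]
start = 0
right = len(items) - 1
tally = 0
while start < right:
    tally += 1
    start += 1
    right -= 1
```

Iterations until pointers meet (list length 8)
`tally` takes the values: 0 → 1 → 2 → 3 → 4

Answer: 4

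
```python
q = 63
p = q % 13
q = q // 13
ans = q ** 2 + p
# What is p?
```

Trace:
`q = 63` → q = 63
`p = q % 13` → p = 11
`q = q // 13` → q = 4
`ans = q ** 2 + p` → ans = 27
So p = 11

Answer: 11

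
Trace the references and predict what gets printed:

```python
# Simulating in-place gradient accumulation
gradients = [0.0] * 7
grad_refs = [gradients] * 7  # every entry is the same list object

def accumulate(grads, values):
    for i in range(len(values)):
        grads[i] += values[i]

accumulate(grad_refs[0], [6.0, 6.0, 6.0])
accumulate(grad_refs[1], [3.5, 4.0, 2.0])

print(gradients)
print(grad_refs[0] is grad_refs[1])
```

Key concept: gradient accumulation aliasing.
Step by step:
`gradients = [0.0] * 7` → gradients = [0.0, 0.0, 0.0, 0.0, 0.0, 0.0, 0.0]
`grad_refs = [gradients] * 7` → grad_refs = [[0.0, 0.0, 0.0, 0.0, 0.0, 0.0, 0.0], [0.0, 0.0, 0.0, 0.0, 0.0, 0.0, 0.0], [0.0, 0.0, 0.0, 0.0, 0.0, 0.0, 0.0], [0.0, 0.0, 0.0, 0.0, 0.0, 0.0, 0.0], [0.0, 0.0, 0.0, 0.0, 0.0, 0.0, 0.0], [0.0, 0.0, 0.0, 0.0, 0.0, 0.0, 0.0], [0.0, 0.0, 0.0, 0.0, 0.0, 0.0, 0.0]]
`accumulate(grad_refs[0], [6.0, 6.0, 6.0])` → gradients = [6.0, 6.0, 6.0, 0.0, 0.0, 0.0, 0.0]; grad_refs = [[6.0, 6.0, 6.0, 0.0, 0.0, 0.0, 0.0], [6.0, 6.0, 6.0, 0.0, 0.0, 0.0, 0.0], [6.0, 6.0, 6.0, 0.0, 0.0, 0.0, 0.0], [6.0, 6.0, 6.0, 0.0, 0.0, 0.0, 0.0], [6.0, 6.0, 6.0, 0.0, 0.0, 0.0, 0.0], [6.0, 6.0, 6.0, 0.0, 0.0, 0.0, 0.0], [6.0, 6.0, 6.0, 0.0, 0.0, 0.0, 0.0]]
`accumulate(grad_refs[1], [3.5, 4.0, 2.0])` → gradients = [9.5, 10.0, 8.0, 0.0, 0.0, 0.0, 0.0]; grad_refs = [[9.5, 10.0, 8.0, 0.0, 0.0, 0.0, 0.0], [9.5, 10.0, 8.0, 0.0, 0.0, 0.0, 0.0], [9.5, 10.0, 8.0, 0.0, 0.0, 0.0, 0.0], [9.5, 10.0, 8.0, 0.0, 0.0, 0.0, 0.0], [9.5, 10.0, 8.0, 0.0, 0.0, 0.0, 0.0], [9.5, 10.0, 8.0, 0.0, 0.0, 0.0, 0.0], [9.5, 10.0, 8.0, 0.0, 0.0, 0.0, 0.0]]
`print(gradients)` → prints [9.5, 10.0, 8.0, 0.0, 0.0, 0.0, 0.0]
`print(grad_refs[0] is grad_refs[1])` → prints True

Answer:
[9.5, 10.0, 8.0, 0.0, 0.0, 0.0, 0.0]
True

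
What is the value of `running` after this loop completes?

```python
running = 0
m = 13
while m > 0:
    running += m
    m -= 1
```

Sum 13 down to 1
`running` takes the values: 0 → 13 → 25 → 36 → 46 → 55 → 63 → 70 → 76 → 81 → 85 → 88 → 90 → 91

Answer: 91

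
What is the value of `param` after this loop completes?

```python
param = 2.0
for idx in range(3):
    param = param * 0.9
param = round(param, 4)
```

Exponential decay: 2.0 * 0.9^3
`param` takes the values: 2.0 → 1.8 → 1.62 → 1.458

Answer: 1.458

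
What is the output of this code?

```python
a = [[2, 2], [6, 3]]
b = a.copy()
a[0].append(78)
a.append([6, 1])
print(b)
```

Key concept: shallow copy with nested lists.
Step by step:
`a = [[2, 2], [6, 3]]` → a = [[2, 2], [6, 3]]
`b = a.copy()` → b = [[2, 2], [6, 3]]
`a[0].append(78)` → a = [[2, 2, 78], [6, 3]]; b = [[2, 2, 78], [6, 3]]
`a.append([6, 1])` → a = [[2, 2, 78], [6, 3], [6, 1]]
`print(b)` → prints [[2, 2, 78], [6, 3]]

Answer: [[2, 2, 78], [6, 3]]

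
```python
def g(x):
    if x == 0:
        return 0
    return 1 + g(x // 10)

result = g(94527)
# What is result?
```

Count of digits of 94527: 5

Answer: 5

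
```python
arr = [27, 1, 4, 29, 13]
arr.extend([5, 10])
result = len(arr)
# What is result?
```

Trace:
`arr = [27, 1, 4, 29, 13]` → arr = [27, 1, 4, 29, 13]
`arr.extend([5, 10])` → arr = [27, 1, 4, 29, 13, 5, 10]
`result = len(arr)` → result = 7
So result = 7

Answer: 7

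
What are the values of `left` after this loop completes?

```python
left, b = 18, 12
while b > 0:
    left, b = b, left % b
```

GCD of 18 and 12
`left` takes the values: 18 → 12 → 6

Answer: 6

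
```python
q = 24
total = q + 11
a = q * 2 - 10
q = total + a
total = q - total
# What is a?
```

Trace:
`q = 24` → q = 24
`total = q + 11` → total = 35
`a = q * 2 - 10` → a = 38
`q = total + a` → q = 73
`total = q - total` → total = 38
So a = 38

Answer: 38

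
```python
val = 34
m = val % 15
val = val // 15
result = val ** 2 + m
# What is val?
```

Trace:
`val = 34` → val = 34
`m = val % 15` → m = 4
`val = val // 15` → val = 2
`result = val ** 2 + m` → result = 8
So val = 2

Answer: 2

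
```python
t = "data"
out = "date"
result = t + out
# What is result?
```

Trace:
`t = "data"` → t = 'data'
`out = "date"` → out = 'date'
`result = t + out` → result = 'datadate'
So result = 'datadate'

Answer: 'datadate'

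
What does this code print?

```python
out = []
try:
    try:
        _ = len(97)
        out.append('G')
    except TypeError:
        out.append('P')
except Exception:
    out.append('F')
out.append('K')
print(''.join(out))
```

Execution trace: 'P' (inner except TypeError) → 'K' (after the try/except). Output: PK

Answer: PK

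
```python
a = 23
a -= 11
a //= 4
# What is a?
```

Trace:
`a = 23` → a = 23
`a -= 11` → a = 12
`a //= 4` → a = 3
So a = 3

Answer: 3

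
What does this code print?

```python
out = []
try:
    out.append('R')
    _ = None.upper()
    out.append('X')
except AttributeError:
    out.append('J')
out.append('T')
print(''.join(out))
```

Execution trace: 'R' (try body) → 'J' (except AttributeError) → 'T' (after the try/except). Output: RJT

Answer: RJT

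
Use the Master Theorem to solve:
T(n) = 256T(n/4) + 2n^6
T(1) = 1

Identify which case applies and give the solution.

a=256, b=4, f(n)=2n^6. log_4(256) = 4. Since c=6 > 4 and the regularity condition holds (256(n/4)^6 = (256/4^6)n^6 with 256/4^6 < 1), Case 3 applies: T(n) = Θ(f(n)) = O(n^6).

Answer: O(n^6) - Case 3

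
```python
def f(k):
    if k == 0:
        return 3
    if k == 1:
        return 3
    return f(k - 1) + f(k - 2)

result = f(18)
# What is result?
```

Build up from base cases: f(0)=3, f(1)=3, f(2)=6, f(3)=9, f(4)=15, f(5)=24, f(6)=39, ..., f(18)=12543

Answer: 12543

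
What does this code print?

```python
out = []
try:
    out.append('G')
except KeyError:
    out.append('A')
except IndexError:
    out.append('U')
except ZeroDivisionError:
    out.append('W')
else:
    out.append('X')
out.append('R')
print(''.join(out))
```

Execution trace: 'G' (try body, no exception) → 'X' (else) → 'R' (after the try/except). Output: GXR

Answer: GXR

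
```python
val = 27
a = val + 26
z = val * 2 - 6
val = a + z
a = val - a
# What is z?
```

Trace:
`val = 27` → val = 27
`a = val + 26` → a = 53
`z = val * 2 - 6` → z = 48
`val = a + z` → val = 101
`a = val - a` → a = 48
So z = 48

Answer: 48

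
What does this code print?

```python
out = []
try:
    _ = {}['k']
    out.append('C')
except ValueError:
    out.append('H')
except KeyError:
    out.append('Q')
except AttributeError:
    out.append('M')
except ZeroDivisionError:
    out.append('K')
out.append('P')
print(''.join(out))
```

Execution trace: 'Q' (except KeyError) → 'P' (after the try/except). Output: QP

Answer: QP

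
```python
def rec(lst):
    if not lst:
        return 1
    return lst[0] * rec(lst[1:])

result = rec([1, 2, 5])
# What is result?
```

Product over [1, 2, 5] = 1 * 2 * 5 = 10

Answer: 10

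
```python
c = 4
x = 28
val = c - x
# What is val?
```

Trace:
`c = 4` → c = 4
`x = 28` → x = 28
`val = c - x` → val = -24
So val = -24

Answer: -24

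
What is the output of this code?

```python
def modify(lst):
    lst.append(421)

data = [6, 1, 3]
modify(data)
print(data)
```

Key concept: function modifies passed list.
Step by step:
`data = [6, 1, 3]` → data = [6, 1, 3]
`modify(data)` → data = [6, 1, 3, 421]
`print(data)` → prints [6, 1, 3, 421]

Answer: [6, 1, 3, 421]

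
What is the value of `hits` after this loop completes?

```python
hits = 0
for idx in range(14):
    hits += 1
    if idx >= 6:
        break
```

Loop breaks when idx reaches 6, hits is 7
`hits` takes the values: 0 → 1 → 2 → 3 → 4 → 5 → 6 → 7

Answer: 7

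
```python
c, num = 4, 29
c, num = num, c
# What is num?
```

Trace:
`c, num = 4, 29` → c = 4; num = 29
`c, num = num, c` → c = 29; num = 4
So num = 4

Answer: 4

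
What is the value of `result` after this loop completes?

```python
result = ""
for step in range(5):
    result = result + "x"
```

Repeat 'x' 5 times
`result` takes the values: "" → "x" → "xx" → "xxx" → "xxxx" → "xxxxx"

Answer: "xxxxx"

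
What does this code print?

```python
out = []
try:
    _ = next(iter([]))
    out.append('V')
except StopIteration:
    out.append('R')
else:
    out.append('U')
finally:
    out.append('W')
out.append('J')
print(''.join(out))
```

Execution trace: 'R' (except StopIteration) → 'W' (finally) → 'J' (after the try/except). Output: RWJ

Answer: RWJ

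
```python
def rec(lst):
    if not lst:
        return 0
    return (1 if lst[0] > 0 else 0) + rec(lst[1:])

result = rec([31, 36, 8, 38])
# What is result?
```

Count of positive elements in [31, 36, 8, 38] = 4

Answer: 4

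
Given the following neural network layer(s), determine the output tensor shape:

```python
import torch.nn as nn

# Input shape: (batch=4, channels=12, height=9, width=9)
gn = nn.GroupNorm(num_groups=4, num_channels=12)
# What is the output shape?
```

Input: (4, 12, 9, 9) -> Output: (4, 12, 9, 9)

Answer: (4, 12, 9, 9)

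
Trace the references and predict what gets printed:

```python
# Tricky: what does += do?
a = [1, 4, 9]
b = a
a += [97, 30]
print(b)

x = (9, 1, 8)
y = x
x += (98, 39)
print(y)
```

Key concept: += behavior differs for mutable vs immutable.
Step by step:
`a = [1, 4, 9]` → a = [1, 4, 9]
`b = a` → b = [1, 4, 9] (same object as a)
`a += [97, 30]` → a = [1, 4, 9, 97, 30] (same object as b); b = [1, 4, 9, 97, 30] (same object as a)
`print(b)` → prints [1, 4, 9, 97, 30]
`x = (9, 1, 8)` → x = (9, 1, 8)
`y = x` → y = (9, 1, 8)
`x += (98, 39)` → x = (9, 1, 8, 98, 39)
`print(y)` → prints (9, 1, 8)

Answer:
[1, 4, 9, 97, 30]
(9, 1, 8)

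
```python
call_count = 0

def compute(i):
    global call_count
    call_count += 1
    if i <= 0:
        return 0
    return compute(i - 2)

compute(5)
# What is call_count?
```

Linear recursion stepping by 2: 4 calls from i=5 down to ≤0.

Answer: 4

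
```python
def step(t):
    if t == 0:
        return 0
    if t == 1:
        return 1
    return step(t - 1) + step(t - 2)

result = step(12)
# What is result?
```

Build up from base cases: step(0)=0, step(1)=1, step(2)=1, step(3)=2, step(4)=3, step(5)=5, step(6)=8, ..., step(12)=144

Answer: 144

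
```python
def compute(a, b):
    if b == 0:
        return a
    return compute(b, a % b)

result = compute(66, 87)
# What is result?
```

compute(66, 87) -> compute(87, 66) -> compute(66, 21) -> compute(21, 3) -> compute(3, 0) -> 3

Answer: 3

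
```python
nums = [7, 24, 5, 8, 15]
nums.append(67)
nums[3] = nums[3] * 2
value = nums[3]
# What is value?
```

Trace:
`nums = [7, 24, 5, 8, 15]` → nums = [7, 24, 5, 8, 15]
`nums.append(67)` → nums = [7, 24, 5, 8, 15, 67]
`nums[3] = nums[3] * 2` → nums = [7, 24, 5, 16, 15, 67]
`value = nums[3]` → value = 16
So value = 16

Answer: 16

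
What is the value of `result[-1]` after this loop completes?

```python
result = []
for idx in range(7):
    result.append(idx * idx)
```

Last element of squares 0 to 6
`result` takes the values: [] → [0] → [0, 1] → [0, 1, 4] → [0, 1, 4, 9] → [0, 1, 4, 9, 16] → [0, 1, 4, 9, 16, 25] → [0, 1, 4, 9, 16, 25, 36]
So `result[-1]` = 36

Answer: 36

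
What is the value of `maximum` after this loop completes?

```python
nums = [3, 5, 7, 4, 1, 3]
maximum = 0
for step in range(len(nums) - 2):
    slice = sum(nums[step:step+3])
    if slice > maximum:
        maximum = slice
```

Max sum of 3-element window in [3, 5, 7, 4, 1, 3]
`maximum` takes the values: 0 → 15 → 16

Answer: 16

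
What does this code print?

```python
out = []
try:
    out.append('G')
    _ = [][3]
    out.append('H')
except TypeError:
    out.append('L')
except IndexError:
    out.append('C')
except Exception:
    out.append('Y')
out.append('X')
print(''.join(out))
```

Execution trace: 'G' (try body) → 'C' (except IndexError) → 'X' (after the try/except). Output: GCX

Answer: GCX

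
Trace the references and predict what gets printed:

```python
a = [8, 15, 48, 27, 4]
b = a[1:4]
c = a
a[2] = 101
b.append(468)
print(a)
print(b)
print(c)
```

Key concept: slice vs alias.
Step by step:
`a = [8, 15, 48, 27, 4]` → a = [8, 15, 48, 27, 4]
`b = a[1:4]` → b = [15, 48, 27]
`c = a` → c = [8, 15, 48, 27, 4] (same object as a)
`a[2] = 101` → a = [8, 15, 101, 27, 4] (same object as c); c = [8, 15, 101, 27, 4] (same object as a)
`b.append(468)` → b = [15, 48, 27, 468]
`print(a)` → prints [8, 15, 101, 27, 4]
`print(b)` → prints [15, 48, 27, 468]
`print(c)` → prints [8, 15, 101, 27, 4]

Answer:
[8, 15, 101, 27, 4]
[15, 48, 27, 468]
[8, 15, 101, 27, 4]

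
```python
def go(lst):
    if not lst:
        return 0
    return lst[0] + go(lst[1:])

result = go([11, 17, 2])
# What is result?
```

11 + 17 + 2 + 0 = 30

Answer: 30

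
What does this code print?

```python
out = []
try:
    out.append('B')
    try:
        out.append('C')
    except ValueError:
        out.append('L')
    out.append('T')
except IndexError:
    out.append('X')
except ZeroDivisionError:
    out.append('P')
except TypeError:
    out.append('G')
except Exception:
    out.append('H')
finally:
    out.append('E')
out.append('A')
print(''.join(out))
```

Execution trace: 'B' (try body) → 'C' (inner try body, no exception) → 'T' (try body, no exception) → 'E' (finally) → 'A' (after the try/except). Output: BCTEA

Answer: BCTEA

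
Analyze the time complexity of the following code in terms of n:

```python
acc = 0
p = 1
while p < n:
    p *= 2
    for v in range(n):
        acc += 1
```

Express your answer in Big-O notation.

Each loop level contributes: log n × n. Multiplying the contributions gives O(n log n).

Answer: O(n log n)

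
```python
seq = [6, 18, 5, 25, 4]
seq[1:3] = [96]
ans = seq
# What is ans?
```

Trace:
`seq = [6, 18, 5, 25, 4]` → seq = [6, 18, 5, 25, 4]
`seq[1:3] = [96]` → seq = [6, 96, 25, 4]
`ans = seq` → ans = [6, 96, 25, 4]
So ans = [6, 96, 25, 4]

Answer: [6, 96, 25, 4]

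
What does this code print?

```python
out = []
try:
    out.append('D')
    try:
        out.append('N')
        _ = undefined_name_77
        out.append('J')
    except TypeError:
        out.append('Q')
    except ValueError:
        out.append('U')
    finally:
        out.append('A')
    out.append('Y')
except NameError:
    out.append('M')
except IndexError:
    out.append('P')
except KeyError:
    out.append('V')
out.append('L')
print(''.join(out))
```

Execution trace: 'D' (try body) → 'N' (inner try body) → 'A' (inner finally) → 'M' (except NameError) → 'L' (after the try/except). Output: DNAML

Answer: DNAML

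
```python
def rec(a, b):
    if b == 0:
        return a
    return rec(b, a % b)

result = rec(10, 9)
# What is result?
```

rec(10, 9) -> rec(9, 1) -> rec(1, 0) -> 1

Answer: 1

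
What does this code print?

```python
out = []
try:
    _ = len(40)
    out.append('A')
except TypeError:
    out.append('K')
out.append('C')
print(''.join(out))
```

Execution trace: 'K' (except TypeError) → 'C' (after the try/except). Output: KC

Answer: KC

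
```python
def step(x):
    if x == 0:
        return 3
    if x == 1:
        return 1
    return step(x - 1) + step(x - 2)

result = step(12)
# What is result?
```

Build up from base cases: step(0)=3, step(1)=1, step(2)=4, step(3)=5, step(4)=9, step(5)=14, step(6)=23, ..., step(12)=411

Answer: 411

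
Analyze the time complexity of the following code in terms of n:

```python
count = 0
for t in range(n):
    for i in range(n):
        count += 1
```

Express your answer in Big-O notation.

Each loop level contributes: n × n. Multiplying the contributions gives O(n^2).

Answer: O(n^2)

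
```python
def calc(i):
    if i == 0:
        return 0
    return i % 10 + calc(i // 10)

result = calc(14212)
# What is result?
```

Sum of digits of 14212: 2 + 1 + 2 + 4 + 1 = 10

Answer: 10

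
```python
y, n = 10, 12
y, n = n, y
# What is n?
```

Trace:
`y, n = 10, 12` → y = 10; n = 12
`y, n = n, y` → y = 12; n = 10
So n = 10

Answer: 10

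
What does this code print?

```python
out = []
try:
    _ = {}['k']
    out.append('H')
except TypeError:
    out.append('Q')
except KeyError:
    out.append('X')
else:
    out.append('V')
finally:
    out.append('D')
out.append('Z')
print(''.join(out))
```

Execution trace: 'X' (except KeyError) → 'D' (finally) → 'Z' (after the try/except). Output: XDZ

Answer: XDZ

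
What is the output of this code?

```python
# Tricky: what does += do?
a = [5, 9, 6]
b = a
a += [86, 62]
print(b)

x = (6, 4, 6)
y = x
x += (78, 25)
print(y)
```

Key concept: += behavior differs for mutable vs immutable.
Step by step:
`a = [5, 9, 6]` → a = [5, 9, 6]
`b = a` → b = [5, 9, 6] (same object as a)
`a += [86, 62]` → a = [5, 9, 6, 86, 62] (same object as b); b = [5, 9, 6, 86, 62] (same object as a)
`print(b)` → prints [5, 9, 6, 86, 62]
`x = (6, 4, 6)` → x = (6, 4, 6)
`y = x` → y = (6, 4, 6)
`x += (78, 25)` → x = (6, 4, 6, 78, 25)
`print(y)` → prints (6, 4, 6)

Answer:
[5, 9, 6, 86, 62]
(6, 4, 6)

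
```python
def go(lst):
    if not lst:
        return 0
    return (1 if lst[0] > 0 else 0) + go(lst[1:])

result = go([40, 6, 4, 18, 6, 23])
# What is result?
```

Count of positive elements in [40, 6, 4, 18, 6, 23] = 6

Answer: 6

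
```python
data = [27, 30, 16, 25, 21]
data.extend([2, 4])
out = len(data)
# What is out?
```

Trace:
`data = [27, 30, 16, 25, 21]` → data = [27, 30, 16, 25, 21]
`data.extend([2, 4])` → data = [27, 30, 16, 25, 21, 2, 4]
`out = len(data)` → out = 7
So out = 7

Answer: 7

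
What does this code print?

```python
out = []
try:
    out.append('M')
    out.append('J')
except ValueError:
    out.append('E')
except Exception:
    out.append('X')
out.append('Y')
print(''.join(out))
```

Execution trace: 'M' (try body) → 'J' (try body, no exception) → 'Y' (after the try/except). Output: MJY

Answer: MJY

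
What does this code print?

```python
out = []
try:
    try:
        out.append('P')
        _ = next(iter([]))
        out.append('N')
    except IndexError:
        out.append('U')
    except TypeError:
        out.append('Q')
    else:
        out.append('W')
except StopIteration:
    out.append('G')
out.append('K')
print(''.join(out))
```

Execution trace: 'P' (try body) → 'G' (outer except StopIteration) → 'K' (after the try/except). Output: PGK

Answer: PGK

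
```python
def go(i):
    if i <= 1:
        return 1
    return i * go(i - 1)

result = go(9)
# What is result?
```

go(9) = 9 * 8 * 7 * 6 * 5 * 4 * 3 * 2 * 1 = 362880

Answer: 362880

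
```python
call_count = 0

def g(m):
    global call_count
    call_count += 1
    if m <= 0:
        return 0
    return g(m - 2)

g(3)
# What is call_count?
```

Linear recursion stepping by 2: 3 calls from m=3 down to ≤0.

Answer: 3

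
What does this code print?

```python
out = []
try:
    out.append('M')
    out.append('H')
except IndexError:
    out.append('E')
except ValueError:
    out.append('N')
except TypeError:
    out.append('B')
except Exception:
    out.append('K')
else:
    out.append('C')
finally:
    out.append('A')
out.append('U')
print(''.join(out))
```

Execution trace: 'M' (try body) → 'H' (try body, no exception) → 'C' (else) → 'A' (finally) → 'U' (after the try/except). Output: MHCAU

Answer: MHCAU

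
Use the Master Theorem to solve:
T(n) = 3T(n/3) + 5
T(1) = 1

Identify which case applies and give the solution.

a=3, b=3, f(n)=5. log_3(3) = 1. Since c=0 < 1, Case 1 applies: T(n) = Θ(n^log_b(a)) = O(n).

Answer: O(n) - Case 1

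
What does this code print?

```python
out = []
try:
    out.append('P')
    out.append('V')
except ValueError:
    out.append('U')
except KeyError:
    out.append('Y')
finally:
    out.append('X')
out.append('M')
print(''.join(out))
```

Execution trace: 'P' (try body) → 'V' (try body, no exception) → 'X' (finally) → 'M' (after the try/except). Output: PVXM

Answer: PVXM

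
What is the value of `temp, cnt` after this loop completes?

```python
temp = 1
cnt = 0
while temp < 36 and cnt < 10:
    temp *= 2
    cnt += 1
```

Double until >= 36 or 10 iterations
`temp, cnt` takes the values: (1, 0) → (2, 0) → (2, 1) → (4, 1) → (4, 2) → (8, 2) → (8, 3) → (16, 3) → (16, 4) → (32, 4) → (32, 5) → (64, 5) → (64, 6)

Answer: 64, 6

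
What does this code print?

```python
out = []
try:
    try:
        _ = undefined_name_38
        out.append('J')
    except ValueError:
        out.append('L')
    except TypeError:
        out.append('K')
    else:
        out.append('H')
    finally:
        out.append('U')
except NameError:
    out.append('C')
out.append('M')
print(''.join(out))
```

Execution trace: 'U' (finally) → 'C' (outer except NameError) → 'M' (after the try/except). Output: UCM

Answer: UCM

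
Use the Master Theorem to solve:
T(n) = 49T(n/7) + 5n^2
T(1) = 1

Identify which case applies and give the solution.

a=49, b=7, f(n)=5n^2. log_7(49) = 2. Since c=2 = 2, Case 2 applies: T(n) = Θ(n^log_b(a) · log n) = O(n^2 log n).

Answer: O(n^2 log n) - Case 2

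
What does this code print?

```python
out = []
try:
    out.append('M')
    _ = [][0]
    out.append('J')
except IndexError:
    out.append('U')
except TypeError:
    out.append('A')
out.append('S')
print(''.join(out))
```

Execution trace: 'M' (try body) → 'U' (except IndexError) → 'S' (after the try/except). Output: MUS

Answer: MUS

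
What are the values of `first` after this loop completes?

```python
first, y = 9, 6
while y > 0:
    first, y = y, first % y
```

GCD of 9 and 6
`first` takes the values: 9 → 6 → 3

Answer: 3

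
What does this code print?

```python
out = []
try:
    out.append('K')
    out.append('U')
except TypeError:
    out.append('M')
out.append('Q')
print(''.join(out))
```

Execution trace: 'K' (try body) → 'U' (try body, no exception) → 'Q' (after the try/except). Output: KUQ

Answer: KUQ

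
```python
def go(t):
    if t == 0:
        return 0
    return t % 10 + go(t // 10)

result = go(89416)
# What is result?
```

Sum of digits of 89416: 6 + 1 + 4 + 9 + 8 = 28

Answer: 28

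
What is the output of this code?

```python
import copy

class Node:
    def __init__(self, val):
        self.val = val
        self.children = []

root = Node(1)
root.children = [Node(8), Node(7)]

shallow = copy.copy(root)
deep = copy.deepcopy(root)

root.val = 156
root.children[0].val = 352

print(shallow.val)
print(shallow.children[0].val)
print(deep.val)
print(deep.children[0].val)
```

Key concept: deep copy with custom objects.
Step by step:
`root = Node(1)` → root = Node(val=1, children=[])
`root.children = [Node(8), Node(7)]` → root = Node(val=1, children=[Node(val=8, children=[]), Node(val=7, children=[])])
`shallow = copy.copy(root)` → shallow = Node(val=1, children=[Node(val=8, children=[]), Node(val=7, children=[])])
`deep = copy.deepcopy(root)` → deep = Node(val=1, children=[Node(val=8, children=[]), Node(val=7, children=[])])
`root.val = 156` → root = Node(val=156, children=[Node(val=8, children=[]), Node(val=7, children=[])])
`root.children[0].val = 352` → root = Node(val=156, children=[Node(val=352, children=[]), Node(val=7, children=[])]); shallow = Node(val=1, children=[Node(val=352, children=[]), Node(val=7, children=[])])
`print(shallow.val)` → prints 1
`print(shallow.children[0].val)` → prints 352
`print(deep.val)` → prints 1
`print(deep.children[0].val)` → prints 8

Answer:
1
352
1
8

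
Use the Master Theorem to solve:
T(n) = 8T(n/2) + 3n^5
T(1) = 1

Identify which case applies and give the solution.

a=8, b=2, f(n)=3n^5. log_2(8) = 3. Since c=5 > 3 and the regularity condition holds (8(n/2)^5 = (8/2^5)n^5 with 8/2^5 < 1), Case 3 applies: T(n) = Θ(f(n)) = O(n^5).

Answer: O(n^5) - Case 3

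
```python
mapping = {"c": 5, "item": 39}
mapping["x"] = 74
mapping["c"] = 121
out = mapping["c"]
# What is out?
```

Trace:
`mapping = {"c": 5, "item": 39}` → mapping = {'c': 5, 'item': 39}
`mapping["x"] = 74` → mapping = {'c': 5, 'item': 39, 'x': 74}
`mapping["c"] = 121` → mapping = {'c': 121, 'item': 39, 'x': 74}
`out = mapping["c"]` → out = 121
So out = 121

Answer: 121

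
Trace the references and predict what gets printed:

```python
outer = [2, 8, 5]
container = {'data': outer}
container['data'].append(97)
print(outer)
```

Key concept: dict holds reference to list.
Step by step:
`outer = [2, 8, 5]` → outer = [2, 8, 5]
`container = {'data': outer}` → container = {'data': [2, 8, 5]}
`container['data'].append(97)` → outer = [2, 8, 5, 97]; container = {'data': [2, 8, 5, 97]}
`print(outer)` → prints [2, 8, 5, 97]

Answer: [2, 8, 5, 97]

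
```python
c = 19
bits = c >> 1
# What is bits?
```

Trace:
`c = 19` → c = 19
`bits = c >> 1` → bits = 9
So bits = 9

Answer: 9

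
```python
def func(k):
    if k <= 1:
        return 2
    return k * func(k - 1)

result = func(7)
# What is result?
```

func(7) = 7 * 6 * 5 * 4 * 3 * 2 * 2 = 10080

Answer: 10080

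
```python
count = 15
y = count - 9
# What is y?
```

Trace:
`count = 15` → count = 15
`y = count - 9` → y = 6
So y = 6

Answer: 6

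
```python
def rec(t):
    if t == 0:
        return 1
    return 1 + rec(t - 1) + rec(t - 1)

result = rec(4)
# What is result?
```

rec(t) = 1 + 2·rec(t-1), rec(0)=1. Closed form: (1+1)·2^4 - 1 = 31.

Answer: 31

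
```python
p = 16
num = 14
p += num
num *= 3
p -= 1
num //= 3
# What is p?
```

Trace:
`p = 16` → p = 16
`num = 14` → num = 14
`p += num` → p = 30
`num *= 3` → num = 42
`p -= 1` → p = 29
`num //= 3` → num = 14
So p = 29

Answer: 29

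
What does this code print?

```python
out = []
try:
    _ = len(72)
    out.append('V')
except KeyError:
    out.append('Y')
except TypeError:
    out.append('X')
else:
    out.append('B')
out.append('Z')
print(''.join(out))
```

Execution trace: 'X' (except TypeError) → 'Z' (after the try/except). Output: XZ

Answer: XZ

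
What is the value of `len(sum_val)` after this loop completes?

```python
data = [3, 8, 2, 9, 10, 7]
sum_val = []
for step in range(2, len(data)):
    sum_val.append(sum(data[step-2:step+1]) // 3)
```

Number of 3-element averages
`sum_val` takes the values: [] → [4] → [4, 6] → [4, 6, 7] → [4, 6, 7, 8]
So `len(sum_val)` = 4

Answer: 4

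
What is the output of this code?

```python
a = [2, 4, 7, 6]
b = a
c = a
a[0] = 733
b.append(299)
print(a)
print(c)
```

Key concept: multiple aliases.
Step by step:
`a = [2, 4, 7, 6]` → a = [2, 4, 7, 6]
`b = a` → b = [2, 4, 7, 6] (same object as a)
`c = a` → c = [2, 4, 7, 6] (same object as a, b)
`a[0] = 733` → a = [733, 4, 7, 6] (same object as b, c); b = [733, 4, 7, 6] (same object as a, c); c = [733, 4, 7, 6] (same object as a, b)
`b.append(299)` → a = [733, 4, 7, 6, 299] (same object as b, c); b = [733, 4, 7, 6, 299] (same object as a, c); c = [733, 4, 7, 6, 299] (same object as a, b)
`print(a)` → prints [733, 4, 7, 6, 299]
`print(c)` → prints [733, 4, 7, 6, 299]

Answer:
[733, 4, 7, 6, 299]
[733, 4, 7, 6, 299]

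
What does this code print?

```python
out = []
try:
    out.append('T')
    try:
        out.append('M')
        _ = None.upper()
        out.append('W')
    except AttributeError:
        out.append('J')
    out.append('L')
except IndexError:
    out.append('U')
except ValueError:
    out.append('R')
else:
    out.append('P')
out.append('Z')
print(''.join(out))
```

Execution trace: 'T' (try body) → 'M' (inner try body) → 'J' (inner except AttributeError) → 'L' (try body, no exception) → 'P' (else) → 'Z' (after the try/except). Output: TMJLPZ

Answer: TMJLPZ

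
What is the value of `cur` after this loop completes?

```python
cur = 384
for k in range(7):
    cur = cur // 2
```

Halve 7 times: 384 // 2^7 = 3
`cur` takes the values: 384 → 192 → 96 → 48 → 24 → 12 → 6 → 3

Answer: 3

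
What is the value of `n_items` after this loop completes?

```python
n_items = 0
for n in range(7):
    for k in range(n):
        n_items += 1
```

Triangle number: 0+1+2+...+6
`n_items` takes the values: 0 → 1 → 2 → 3 → 4 → 5 → 6 → 7 → 8 → 9 → 10 → 11 → 12 → 13 → 14 → 15 → 16 → 17 → 18 → 19 → 20 → 21

Answer: 21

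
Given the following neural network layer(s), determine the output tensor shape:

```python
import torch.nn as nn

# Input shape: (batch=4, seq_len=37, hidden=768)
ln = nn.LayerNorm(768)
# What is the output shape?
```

Input: (4, 37, 768) -> Output: (4, 37, 768)

Answer: (4, 37, 768)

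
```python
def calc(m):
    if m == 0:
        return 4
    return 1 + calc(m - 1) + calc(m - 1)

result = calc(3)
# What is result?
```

calc(m) = 1 + 2·calc(m-1), calc(0)=4. Closed form: (4+1)·2^3 - 1 = 39.

Answer: 39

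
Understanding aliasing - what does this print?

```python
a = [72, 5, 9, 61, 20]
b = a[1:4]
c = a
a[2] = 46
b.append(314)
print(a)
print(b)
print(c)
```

Key concept: slice vs alias.
Step by step:
`a = [72, 5, 9, 61, 20]` → a = [72, 5, 9, 61, 20]
`b = a[1:4]` → b = [5, 9, 61]
`c = a` → c = [72, 5, 9, 61, 20] (same object as a)
`a[2] = 46` → a = [72, 5, 46, 61, 20] (same object as c); c = [72, 5, 46, 61, 20] (same object as a)
`b.append(314)` → b = [5, 9, 61, 314]
`print(a)` → prints [72, 5, 46, 61, 20]
`print(b)` → prints [5, 9, 61, 314]
`print(c)` → prints [72, 5, 46, 61, 20]

Answer:
[72, 5, 46, 61, 20]
[5, 9, 61, 314]
[72, 5, 46, 61, 20]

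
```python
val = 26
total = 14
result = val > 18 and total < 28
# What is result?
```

Trace:
`val = 26` → val = 26
`total = 14` → total = 14
`result = val > 18 and total < 28` → result = True
So result = True

Answer: True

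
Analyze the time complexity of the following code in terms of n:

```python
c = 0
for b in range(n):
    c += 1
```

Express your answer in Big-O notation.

Each loop level contributes: n. Multiplying the contributions gives O(n).

Answer: O(n)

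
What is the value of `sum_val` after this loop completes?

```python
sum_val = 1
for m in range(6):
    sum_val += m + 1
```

Start at 1, add 1 to 6 = 22
`sum_val` takes the values: 1 → 2 → 4 → 7 → 11 → 16 → 22

Answer: 22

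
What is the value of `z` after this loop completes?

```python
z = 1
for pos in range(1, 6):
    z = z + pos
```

Start at 1, add 1 through 5
`z` takes the values: 1 → 2 → 4 → 7 → 11 → 16

Answer: 16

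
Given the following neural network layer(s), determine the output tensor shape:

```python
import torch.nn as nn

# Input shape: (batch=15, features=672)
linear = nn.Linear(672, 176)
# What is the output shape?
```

Input: (15, 672) -> Output: (15, 176)

Answer: (15, 176)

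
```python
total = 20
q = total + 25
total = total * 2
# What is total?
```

Trace:
`total = 20` → total = 20
`q = total + 25` → q = 45
`total = total * 2` → total = 40
So total = 40

Answer: 40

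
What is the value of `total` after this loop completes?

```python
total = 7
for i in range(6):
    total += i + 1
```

Start at 7, add 1 to 6 = 28
`total` takes the values: 7 → 8 → 10 → 13 → 17 → 22 → 28

Answer: 28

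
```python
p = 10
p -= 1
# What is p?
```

Trace:
`p = 10` → p = 10
`p -= 1` → p = 9
So p = 9

Answer: 9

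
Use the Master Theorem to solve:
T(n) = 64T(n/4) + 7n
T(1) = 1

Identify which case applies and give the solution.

a=64, b=4, f(n)=7n. log_4(64) = 3. Since c=1 < 3, Case 1 applies: T(n) = Θ(n^log_b(a)) = O(n^3).

Answer: O(n^3) - Case 1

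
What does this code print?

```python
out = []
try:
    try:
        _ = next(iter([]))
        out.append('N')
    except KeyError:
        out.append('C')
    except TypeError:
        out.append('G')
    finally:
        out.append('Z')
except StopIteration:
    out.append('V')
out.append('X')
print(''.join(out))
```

Execution trace: 'Z' (inner finally) → 'V' (outer except StopIteration) → 'X' (after the try/except). Output: ZVX

Answer: ZVX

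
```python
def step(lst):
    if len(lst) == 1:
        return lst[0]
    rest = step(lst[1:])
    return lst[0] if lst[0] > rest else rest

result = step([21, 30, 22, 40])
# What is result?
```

Recursive max over [21, 30, 22, 40] = 40

Answer: 40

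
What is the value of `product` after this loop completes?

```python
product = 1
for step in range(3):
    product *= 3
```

3^3 = 27
`product` takes the values: 1 → 3 → 9 → 27

Answer: 27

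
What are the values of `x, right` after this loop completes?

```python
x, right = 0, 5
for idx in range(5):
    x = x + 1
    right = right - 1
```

x goes 0→5, right goes 5→0
`x, right` takes the values: (0, 5) → (1, 5) → (1, 4) → (2, 4) → (2, 3) → (3, 3) → (3, 2) → (4, 2) → (4, 1) → (5, 1) → (5, 0)

Answer: 5, 0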